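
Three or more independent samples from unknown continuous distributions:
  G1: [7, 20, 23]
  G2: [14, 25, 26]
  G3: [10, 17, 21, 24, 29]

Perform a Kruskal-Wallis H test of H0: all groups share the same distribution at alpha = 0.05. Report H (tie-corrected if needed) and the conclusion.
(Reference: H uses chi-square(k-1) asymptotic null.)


Step 1: Combine all N = 11 observations and assign midranks.
sorted (value, group, rank): (7,G1,1), (10,G3,2), (14,G2,3), (17,G3,4), (20,G1,5), (21,G3,6), (23,G1,7), (24,G3,8), (25,G2,9), (26,G2,10), (29,G3,11)
Step 2: Sum ranks within each group.
R_1 = 13 (n_1 = 3)
R_2 = 22 (n_2 = 3)
R_3 = 31 (n_3 = 5)
Step 3: H = 12/(N(N+1)) * sum(R_i^2/n_i) - 3(N+1)
     = 12/(11*12) * (13^2/3 + 22^2/3 + 31^2/5) - 3*12
     = 0.090909 * 409.867 - 36
     = 1.260606.
Step 4: No ties, so H is used without correction.
Step 5: Under H0, H ~ chi^2(2); p-value = 0.532430.
Step 6: alpha = 0.05. fail to reject H0.

H = 1.2606, df = 2, p = 0.532430, fail to reject H0.


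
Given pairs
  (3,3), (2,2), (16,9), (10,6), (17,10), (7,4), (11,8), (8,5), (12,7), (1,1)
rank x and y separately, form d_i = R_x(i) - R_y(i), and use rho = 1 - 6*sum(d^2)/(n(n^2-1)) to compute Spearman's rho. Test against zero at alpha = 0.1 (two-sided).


Step 1: Rank x and y separately (midranks; no ties here).
rank(x): 3->3, 2->2, 16->9, 10->6, 17->10, 7->4, 11->7, 8->5, 12->8, 1->1
rank(y): 3->3, 2->2, 9->9, 6->6, 10->10, 4->4, 8->8, 5->5, 7->7, 1->1
Step 2: d_i = R_x(i) - R_y(i); compute d_i^2.
  (3-3)^2=0, (2-2)^2=0, (9-9)^2=0, (6-6)^2=0, (10-10)^2=0, (4-4)^2=0, (7-8)^2=1, (5-5)^2=0, (8-7)^2=1, (1-1)^2=0
sum(d^2) = 2.
Step 3: rho = 1 - 6*2 / (10*(10^2 - 1)) = 1 - 12/990 = 0.987879.
Step 4: Under H0, t = rho * sqrt((n-2)/(1-rho^2)) = 18.0003 ~ t(8).
Step 5: Two-sided p-value from the t-distribution with 8 df = 0.000000.
Step 6: alpha = 0.1. reject H0.

rho = 0.9879, p = 0.000000, reject H0 at alpha = 0.1.


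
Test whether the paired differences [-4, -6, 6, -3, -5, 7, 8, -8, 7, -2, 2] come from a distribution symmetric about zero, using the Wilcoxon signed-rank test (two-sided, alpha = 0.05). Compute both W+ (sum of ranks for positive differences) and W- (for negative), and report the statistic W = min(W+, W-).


Step 1: Drop any zero differences (none here) and take |d_i|.
|d| = [4, 6, 6, 3, 5, 7, 8, 8, 7, 2, 2]
Step 2: Midrank |d_i| (ties get averaged ranks).
ranks: |4|->4, |6|->6.5, |6|->6.5, |3|->3, |5|->5, |7|->8.5, |8|->10.5, |8|->10.5, |7|->8.5, |2|->1.5, |2|->1.5
Step 3: Attach original signs; sum ranks with positive sign and with negative sign.
W+ = 6.5 + 8.5 + 10.5 + 8.5 + 1.5 = 35.5
W- = 4 + 6.5 + 3 + 5 + 10.5 + 1.5 = 30.5
(Check: W+ + W- = 66 should equal n(n+1)/2 = 66.)
Step 4: Test statistic W = min(W+, W-) = 30.5.
Step 5: Ties in |d|, so use the tie-corrected normal approximation.
        E[W] = n(n+1)/4 = 11*12/4 = 33.
        Tie groups: |d|=2 (t=2), |d|=6 (t=2), |d|=7 (t=2), |d|=8 (t=2); sum(t^3 - t) = 24.
        Var[W] = n(n+1)(2n+1)/24 - sum(t^3-t)/48 = 3036/24 - 24/48 = 126.
        z = (W - E[W]) / sqrt(Var[W]) = (30.5 - 33) / 11.2250 = -0.2227.
        Two-sided p = 2*Phi(z) = 0.823755.
Step 6: alpha = 0.05. fail to reject H0.

W+ = 35.5, W- = 30.5, W = min = 30.5, p = 0.823755, fail to reject H0.


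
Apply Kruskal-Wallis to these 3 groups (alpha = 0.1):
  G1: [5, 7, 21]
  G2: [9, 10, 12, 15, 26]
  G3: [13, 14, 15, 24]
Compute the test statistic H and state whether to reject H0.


Step 1: Combine all N = 12 observations and assign midranks.
sorted (value, group, rank): (5,G1,1), (7,G1,2), (9,G2,3), (10,G2,4), (12,G2,5), (13,G3,6), (14,G3,7), (15,G2,8.5), (15,G3,8.5), (21,G1,10), (24,G3,11), (26,G2,12)
Step 2: Sum ranks within each group.
R_1 = 13 (n_1 = 3)
R_2 = 32.5 (n_2 = 5)
R_3 = 32.5 (n_3 = 4)
Step 3: H = 12/(N(N+1)) * sum(R_i^2/n_i) - 3(N+1)
     = 12/(12*13) * (13^2/3 + 32.5^2/5 + 32.5^2/4) - 3*13
     = 0.076923 * 531.646 - 39
     = 1.895833.
Step 4: Ties present; correction factor C = 1 - 6/(12^3 - 12) = 0.996503. Corrected H = 1.895833 / 0.996503 = 1.902485.
Step 5: Under H0, H ~ chi^2(2); p-value = 0.386261.
Step 6: alpha = 0.1. fail to reject H0.

H = 1.9025, df = 2, p = 0.386261, fail to reject H0.


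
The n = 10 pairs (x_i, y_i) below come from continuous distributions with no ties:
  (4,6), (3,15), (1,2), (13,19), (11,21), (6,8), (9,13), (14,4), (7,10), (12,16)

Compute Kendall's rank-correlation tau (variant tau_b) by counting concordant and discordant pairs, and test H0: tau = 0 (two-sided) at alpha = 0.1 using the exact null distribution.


Step 1: Enumerate the 45 unordered pairs (i,j) with i<j and classify each by sign(x_j-x_i) * sign(y_j-y_i).
  (1,2):dx=-1,dy=+9->D; (1,3):dx=-3,dy=-4->C; (1,4):dx=+9,dy=+13->C; (1,5):dx=+7,dy=+15->C
  (1,6):dx=+2,dy=+2->C; (1,7):dx=+5,dy=+7->C; (1,8):dx=+10,dy=-2->D; (1,9):dx=+3,dy=+4->C
  (1,10):dx=+8,dy=+10->C; (2,3):dx=-2,dy=-13->C; (2,4):dx=+10,dy=+4->C; (2,5):dx=+8,dy=+6->C
  (2,6):dx=+3,dy=-7->D; (2,7):dx=+6,dy=-2->D; (2,8):dx=+11,dy=-11->D; (2,9):dx=+4,dy=-5->D
  (2,10):dx=+9,dy=+1->C; (3,4):dx=+12,dy=+17->C; (3,5):dx=+10,dy=+19->C; (3,6):dx=+5,dy=+6->C
  (3,7):dx=+8,dy=+11->C; (3,8):dx=+13,dy=+2->C; (3,9):dx=+6,dy=+8->C; (3,10):dx=+11,dy=+14->C
  (4,5):dx=-2,dy=+2->D; (4,6):dx=-7,dy=-11->C; (4,7):dx=-4,dy=-6->C; (4,8):dx=+1,dy=-15->D
  (4,9):dx=-6,dy=-9->C; (4,10):dx=-1,dy=-3->C; (5,6):dx=-5,dy=-13->C; (5,7):dx=-2,dy=-8->C
  (5,8):dx=+3,dy=-17->D; (5,9):dx=-4,dy=-11->C; (5,10):dx=+1,dy=-5->D; (6,7):dx=+3,dy=+5->C
  (6,8):dx=+8,dy=-4->D; (6,9):dx=+1,dy=+2->C; (6,10):dx=+6,dy=+8->C; (7,8):dx=+5,dy=-9->D
  (7,9):dx=-2,dy=-3->C; (7,10):dx=+3,dy=+3->C; (8,9):dx=-7,dy=+6->D; (8,10):dx=-2,dy=+12->D
  (9,10):dx=+5,dy=+6->C
Step 2: C = 31, D = 14, total pairs = 45.
Step 3: tau = (C - D)/(n(n-1)/2) = (31 - 14)/45 = 0.377778.
Step 4: Exact two-sided p-value (enumerate n! = 3628800 permutations of y under H0): p = 0.155742.
Step 5: alpha = 0.1. fail to reject H0.

tau_b = 0.3778 (C=31, D=14), p = 0.155742, fail to reject H0.


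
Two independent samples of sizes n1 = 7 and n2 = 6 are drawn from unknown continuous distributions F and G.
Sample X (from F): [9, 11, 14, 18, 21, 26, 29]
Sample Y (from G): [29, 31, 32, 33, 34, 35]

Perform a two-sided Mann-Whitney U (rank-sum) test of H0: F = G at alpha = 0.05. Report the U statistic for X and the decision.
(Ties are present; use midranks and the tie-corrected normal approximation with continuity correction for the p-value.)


Step 1: Combine and sort all 13 observations; assign midranks.
sorted (value, group): (9,X), (11,X), (14,X), (18,X), (21,X), (26,X), (29,X), (29,Y), (31,Y), (32,Y), (33,Y), (34,Y), (35,Y)
ranks: 9->1, 11->2, 14->3, 18->4, 21->5, 26->6, 29->7.5, 29->7.5, 31->9, 32->10, 33->11, 34->12, 35->13
Step 2: Rank sum for X: R1 = 1 + 2 + 3 + 4 + 5 + 6 + 7.5 = 28.5.
Step 3: U_X = R1 - n1(n1+1)/2 = 28.5 - 7*8/2 = 28.5 - 28 = 0.5.
       U_Y = n1*n2 - U_X = 42 - 0.5 = 41.5.
Step 4: Ties are present, so use the tie-corrected normal approximation (with continuity correction) for the p-value.
Step 5: p-value = 0.004222; compare to alpha = 0.05. reject H0.

U_X = 0.5, p = 0.004222, reject H0 at alpha = 0.05.


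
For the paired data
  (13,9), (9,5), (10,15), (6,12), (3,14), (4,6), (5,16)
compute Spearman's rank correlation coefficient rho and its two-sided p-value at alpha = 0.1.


Step 1: Rank x and y separately (midranks; no ties here).
rank(x): 13->7, 9->5, 10->6, 6->4, 3->1, 4->2, 5->3
rank(y): 9->3, 5->1, 15->6, 12->4, 14->5, 6->2, 16->7
Step 2: d_i = R_x(i) - R_y(i); compute d_i^2.
  (7-3)^2=16, (5-1)^2=16, (6-6)^2=0, (4-4)^2=0, (1-5)^2=16, (2-2)^2=0, (3-7)^2=16
sum(d^2) = 64.
Step 3: rho = 1 - 6*64 / (7*(7^2 - 1)) = 1 - 384/336 = -0.142857.
Step 4: Under H0, t = rho * sqrt((n-2)/(1-rho^2)) = -0.3227 ~ t(5).
Step 5: Two-sided p-value from the t-distribution with 5 df = 0.759945.
Step 6: alpha = 0.1. fail to reject H0.

rho = -0.1429, p = 0.759945, fail to reject H0 at alpha = 0.1.


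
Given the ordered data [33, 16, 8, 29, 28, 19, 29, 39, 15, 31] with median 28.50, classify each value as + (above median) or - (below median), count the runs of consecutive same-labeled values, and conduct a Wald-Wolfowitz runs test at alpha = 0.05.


Step 1: Compute median = 28.50; label A = above, B = below.
Labels in order: ABBABBAABA  (n_A = 5, n_B = 5)
Step 2: Count runs R = 7.
Step 3: Under H0 (random ordering), E[R] = 2*n_A*n_B/(n_A+n_B) + 1 = 2*5*5/10 + 1 = 6.0000.
        Var[R] = 2*n_A*n_B*(2*n_A*n_B - n_A - n_B) / ((n_A+n_B)^2 * (n_A+n_B-1)) = 2000/900 = 2.2222.
        SD[R] = 1.4907.
Step 4: Continuity-corrected z = (R - 0.5 - E[R]) / SD[R] = (7 - 0.5 - 6.0000) / 1.4907 = 0.3354.
Step 5: Two-sided p-value via normal approximation = 2*(1 - Phi(|z|)) = 0.737316.
Step 6: alpha = 0.05. fail to reject H0.

R = 7, z = 0.3354, p = 0.737316, fail to reject H0.


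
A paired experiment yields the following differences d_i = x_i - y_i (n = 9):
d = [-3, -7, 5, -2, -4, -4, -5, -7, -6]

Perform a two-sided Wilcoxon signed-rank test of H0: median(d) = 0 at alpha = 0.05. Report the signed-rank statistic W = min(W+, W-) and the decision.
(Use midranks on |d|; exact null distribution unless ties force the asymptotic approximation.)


Step 1: Drop any zero differences (none here) and take |d_i|.
|d| = [3, 7, 5, 2, 4, 4, 5, 7, 6]
Step 2: Midrank |d_i| (ties get averaged ranks).
ranks: |3|->2, |7|->8.5, |5|->5.5, |2|->1, |4|->3.5, |4|->3.5, |5|->5.5, |7|->8.5, |6|->7
Step 3: Attach original signs; sum ranks with positive sign and with negative sign.
W+ = 5.5 = 5.5
W- = 2 + 8.5 + 1 + 3.5 + 3.5 + 5.5 + 8.5 + 7 = 39.5
(Check: W+ + W- = 45 should equal n(n+1)/2 = 45.)
Step 4: Test statistic W = min(W+, W-) = 5.5.
Step 5: Ties in |d|, so use the tie-corrected normal approximation.
        E[W] = n(n+1)/4 = 9*10/4 = 22.5.
        Tie groups: |d|=4 (t=2), |d|=5 (t=2), |d|=7 (t=2); sum(t^3 - t) = 18.
        Var[W] = n(n+1)(2n+1)/24 - sum(t^3-t)/48 = 1710/24 - 18/48 = 70.875.
        z = (W - E[W]) / sqrt(Var[W]) = (5.5 - 22.5) / 8.4187 = -2.0193.
        Two-sided p = 2*Phi(z) = 0.043455.
Step 6: alpha = 0.05. reject H0.

W+ = 5.5, W- = 39.5, W = min = 5.5, p = 0.043455, reject H0.


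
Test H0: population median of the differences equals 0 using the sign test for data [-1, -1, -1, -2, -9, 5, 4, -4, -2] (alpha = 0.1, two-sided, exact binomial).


Step 1: Discard zero differences. Original n = 9; n_eff = number of nonzero differences = 9.
Nonzero differences (with sign): -1, -1, -1, -2, -9, +5, +4, -4, -2
Step 2: Count signs: positive = 2, negative = 7.
Step 3: Under H0: P(positive) = 0.5, so the number of positives S ~ Bin(9, 0.5).
Step 4: Two-sided exact p-value = sum of Bin(9,0.5) probabilities at or below the observed probability = 0.179688.
Step 5: alpha = 0.1. fail to reject H0.

n_eff = 9, pos = 2, neg = 7, p = 0.179688, fail to reject H0.


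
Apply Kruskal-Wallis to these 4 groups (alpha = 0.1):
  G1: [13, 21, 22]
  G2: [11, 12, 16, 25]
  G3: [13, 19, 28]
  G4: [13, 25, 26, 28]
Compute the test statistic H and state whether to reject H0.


Step 1: Combine all N = 14 observations and assign midranks.
sorted (value, group, rank): (11,G2,1), (12,G2,2), (13,G1,4), (13,G3,4), (13,G4,4), (16,G2,6), (19,G3,7), (21,G1,8), (22,G1,9), (25,G2,10.5), (25,G4,10.5), (26,G4,12), (28,G3,13.5), (28,G4,13.5)
Step 2: Sum ranks within each group.
R_1 = 21 (n_1 = 3)
R_2 = 19.5 (n_2 = 4)
R_3 = 24.5 (n_3 = 3)
R_4 = 40 (n_4 = 4)
Step 3: H = 12/(N(N+1)) * sum(R_i^2/n_i) - 3(N+1)
     = 12/(14*15) * (21^2/3 + 19.5^2/4 + 24.5^2/3 + 40^2/4) - 3*15
     = 0.057143 * 842.146 - 45
     = 3.122619.
Step 4: Ties present; correction factor C = 1 - 36/(14^3 - 14) = 0.986813. Corrected H = 3.122619 / 0.986813 = 3.164347.
Step 5: Under H0, H ~ chi^2(3); p-value = 0.366974.
Step 6: alpha = 0.1. fail to reject H0.

H = 3.1643, df = 3, p = 0.366974, fail to reject H0.


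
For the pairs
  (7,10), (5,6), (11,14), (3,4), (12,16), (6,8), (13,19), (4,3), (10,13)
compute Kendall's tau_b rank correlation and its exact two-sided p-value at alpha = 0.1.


Step 1: Enumerate the 36 unordered pairs (i,j) with i<j and classify each by sign(x_j-x_i) * sign(y_j-y_i).
  (1,2):dx=-2,dy=-4->C; (1,3):dx=+4,dy=+4->C; (1,4):dx=-4,dy=-6->C; (1,5):dx=+5,dy=+6->C
  (1,6):dx=-1,dy=-2->C; (1,7):dx=+6,dy=+9->C; (1,8):dx=-3,dy=-7->C; (1,9):dx=+3,dy=+3->C
  (2,3):dx=+6,dy=+8->C; (2,4):dx=-2,dy=-2->C; (2,5):dx=+7,dy=+10->C; (2,6):dx=+1,dy=+2->C
  (2,7):dx=+8,dy=+13->C; (2,8):dx=-1,dy=-3->C; (2,9):dx=+5,dy=+7->C; (3,4):dx=-8,dy=-10->C
  (3,5):dx=+1,dy=+2->C; (3,6):dx=-5,dy=-6->C; (3,7):dx=+2,dy=+5->C; (3,8):dx=-7,dy=-11->C
  (3,9):dx=-1,dy=-1->C; (4,5):dx=+9,dy=+12->C; (4,6):dx=+3,dy=+4->C; (4,7):dx=+10,dy=+15->C
  (4,8):dx=+1,dy=-1->D; (4,9):dx=+7,dy=+9->C; (5,6):dx=-6,dy=-8->C; (5,7):dx=+1,dy=+3->C
  (5,8):dx=-8,dy=-13->C; (5,9):dx=-2,dy=-3->C; (6,7):dx=+7,dy=+11->C; (6,8):dx=-2,dy=-5->C
  (6,9):dx=+4,dy=+5->C; (7,8):dx=-9,dy=-16->C; (7,9):dx=-3,dy=-6->C; (8,9):dx=+6,dy=+10->C
Step 2: C = 35, D = 1, total pairs = 36.
Step 3: tau = (C - D)/(n(n-1)/2) = (35 - 1)/36 = 0.944444.
Step 4: Exact two-sided p-value (enumerate n! = 362880 permutations of y under H0): p = 0.000050.
Step 5: alpha = 0.1. reject H0.

tau_b = 0.9444 (C=35, D=1), p = 0.000050, reject H0.


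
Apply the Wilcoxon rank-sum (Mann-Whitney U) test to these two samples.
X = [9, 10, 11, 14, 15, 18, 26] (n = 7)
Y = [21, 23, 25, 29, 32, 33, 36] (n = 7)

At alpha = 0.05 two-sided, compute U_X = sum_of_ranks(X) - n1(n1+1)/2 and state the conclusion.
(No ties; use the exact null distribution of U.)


Step 1: Combine and sort all 14 observations; assign midranks.
sorted (value, group): (9,X), (10,X), (11,X), (14,X), (15,X), (18,X), (21,Y), (23,Y), (25,Y), (26,X), (29,Y), (32,Y), (33,Y), (36,Y)
ranks: 9->1, 10->2, 11->3, 14->4, 15->5, 18->6, 21->7, 23->8, 25->9, 26->10, 29->11, 32->12, 33->13, 36->14
Step 2: Rank sum for X: R1 = 1 + 2 + 3 + 4 + 5 + 6 + 10 = 31.
Step 3: U_X = R1 - n1(n1+1)/2 = 31 - 7*8/2 = 31 - 28 = 3.
       U_Y = n1*n2 - U_X = 49 - 3 = 46.
Step 4: No ties, so the exact null distribution of U (based on enumerating the C(14,7) = 3432 equally likely rank assignments) gives the two-sided p-value.
Step 5: p-value = 0.004079; compare to alpha = 0.05. reject H0.

U_X = 3, p = 0.004079, reject H0 at alpha = 0.05.


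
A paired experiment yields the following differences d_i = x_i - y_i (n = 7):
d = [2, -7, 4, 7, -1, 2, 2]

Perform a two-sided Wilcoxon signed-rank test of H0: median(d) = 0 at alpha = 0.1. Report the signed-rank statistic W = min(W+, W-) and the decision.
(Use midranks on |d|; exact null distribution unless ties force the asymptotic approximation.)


Step 1: Drop any zero differences (none here) and take |d_i|.
|d| = [2, 7, 4, 7, 1, 2, 2]
Step 2: Midrank |d_i| (ties get averaged ranks).
ranks: |2|->3, |7|->6.5, |4|->5, |7|->6.5, |1|->1, |2|->3, |2|->3
Step 3: Attach original signs; sum ranks with positive sign and with negative sign.
W+ = 3 + 5 + 6.5 + 3 + 3 = 20.5
W- = 6.5 + 1 = 7.5
(Check: W+ + W- = 28 should equal n(n+1)/2 = 28.)
Step 4: Test statistic W = min(W+, W-) = 7.5.
Step 5: Ties in |d|, so use the tie-corrected normal approximation.
        E[W] = n(n+1)/4 = 7*8/4 = 14.
        Tie groups: |d|=2 (t=3), |d|=7 (t=2); sum(t^3 - t) = 30.
        Var[W] = n(n+1)(2n+1)/24 - sum(t^3-t)/48 = 840/24 - 30/48 = 34.375.
        z = (W - E[W]) / sqrt(Var[W]) = (7.5 - 14) / 5.8630 = -1.1086.
        Two-sided p = 2*Phi(z) = 0.267584.
Step 6: alpha = 0.1. fail to reject H0.

W+ = 20.5, W- = 7.5, W = min = 7.5, p = 0.267584, fail to reject H0.


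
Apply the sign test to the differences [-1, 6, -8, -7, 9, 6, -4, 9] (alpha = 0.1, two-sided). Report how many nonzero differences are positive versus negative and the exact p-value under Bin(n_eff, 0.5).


Step 1: Discard zero differences. Original n = 8; n_eff = number of nonzero differences = 8.
Nonzero differences (with sign): -1, +6, -8, -7, +9, +6, -4, +9
Step 2: Count signs: positive = 4, negative = 4.
Step 3: Under H0: P(positive) = 0.5, so the number of positives S ~ Bin(8, 0.5).
Step 4: Two-sided exact p-value = sum of Bin(8,0.5) probabilities at or below the observed probability = 1.000000.
Step 5: alpha = 0.1. fail to reject H0.

n_eff = 8, pos = 4, neg = 4, p = 1.000000, fail to reject H0.


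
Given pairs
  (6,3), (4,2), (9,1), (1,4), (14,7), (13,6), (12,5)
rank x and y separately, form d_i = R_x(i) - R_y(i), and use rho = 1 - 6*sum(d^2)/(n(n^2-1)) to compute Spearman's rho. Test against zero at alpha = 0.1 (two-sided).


Step 1: Rank x and y separately (midranks; no ties here).
rank(x): 6->3, 4->2, 9->4, 1->1, 14->7, 13->6, 12->5
rank(y): 3->3, 2->2, 1->1, 4->4, 7->7, 6->6, 5->5
Step 2: d_i = R_x(i) - R_y(i); compute d_i^2.
  (3-3)^2=0, (2-2)^2=0, (4-1)^2=9, (1-4)^2=9, (7-7)^2=0, (6-6)^2=0, (5-5)^2=0
sum(d^2) = 18.
Step 3: rho = 1 - 6*18 / (7*(7^2 - 1)) = 1 - 108/336 = 0.678571.
Step 4: Under H0, t = rho * sqrt((n-2)/(1-rho^2)) = 2.0657 ~ t(5).
Step 5: Two-sided p-value from the t-distribution with 5 df = 0.093750.
Step 6: alpha = 0.1. reject H0.

rho = 0.6786, p = 0.093750, reject H0 at alpha = 0.1.


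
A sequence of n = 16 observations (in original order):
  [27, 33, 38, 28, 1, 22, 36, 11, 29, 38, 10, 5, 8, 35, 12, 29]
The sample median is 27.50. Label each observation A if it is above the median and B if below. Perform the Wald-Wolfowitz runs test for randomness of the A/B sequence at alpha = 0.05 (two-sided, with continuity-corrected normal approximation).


Step 1: Compute median = 27.50; label A = above, B = below.
Labels in order: BAAABBABAABBBABA  (n_A = 8, n_B = 8)
Step 2: Count runs R = 10.
Step 3: Under H0 (random ordering), E[R] = 2*n_A*n_B/(n_A+n_B) + 1 = 2*8*8/16 + 1 = 9.0000.
        Var[R] = 2*n_A*n_B*(2*n_A*n_B - n_A - n_B) / ((n_A+n_B)^2 * (n_A+n_B-1)) = 14336/3840 = 3.7333.
        SD[R] = 1.9322.
Step 4: Continuity-corrected z = (R - 0.5 - E[R]) / SD[R] = (10 - 0.5 - 9.0000) / 1.9322 = 0.2588.
Step 5: Two-sided p-value via normal approximation = 2*(1 - Phi(|z|)) = 0.795809.
Step 6: alpha = 0.05. fail to reject H0.

R = 10, z = 0.2588, p = 0.795809, fail to reject H0.


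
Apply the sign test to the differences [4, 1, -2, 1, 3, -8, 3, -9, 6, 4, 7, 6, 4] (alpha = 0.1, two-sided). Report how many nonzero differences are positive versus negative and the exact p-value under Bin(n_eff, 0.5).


Step 1: Discard zero differences. Original n = 13; n_eff = number of nonzero differences = 13.
Nonzero differences (with sign): +4, +1, -2, +1, +3, -8, +3, -9, +6, +4, +7, +6, +4
Step 2: Count signs: positive = 10, negative = 3.
Step 3: Under H0: P(positive) = 0.5, so the number of positives S ~ Bin(13, 0.5).
Step 4: Two-sided exact p-value = sum of Bin(13,0.5) probabilities at or below the observed probability = 0.092285.
Step 5: alpha = 0.1. reject H0.

n_eff = 13, pos = 10, neg = 3, p = 0.092285, reject H0.


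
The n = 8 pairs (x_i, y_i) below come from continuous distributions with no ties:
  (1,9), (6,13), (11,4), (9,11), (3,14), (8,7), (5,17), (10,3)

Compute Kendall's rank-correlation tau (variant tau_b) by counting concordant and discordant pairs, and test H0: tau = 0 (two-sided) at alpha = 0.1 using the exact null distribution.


Step 1: Enumerate the 28 unordered pairs (i,j) with i<j and classify each by sign(x_j-x_i) * sign(y_j-y_i).
  (1,2):dx=+5,dy=+4->C; (1,3):dx=+10,dy=-5->D; (1,4):dx=+8,dy=+2->C; (1,5):dx=+2,dy=+5->C
  (1,6):dx=+7,dy=-2->D; (1,7):dx=+4,dy=+8->C; (1,8):dx=+9,dy=-6->D; (2,3):dx=+5,dy=-9->D
  (2,4):dx=+3,dy=-2->D; (2,5):dx=-3,dy=+1->D; (2,6):dx=+2,dy=-6->D; (2,7):dx=-1,dy=+4->D
  (2,8):dx=+4,dy=-10->D; (3,4):dx=-2,dy=+7->D; (3,5):dx=-8,dy=+10->D; (3,6):dx=-3,dy=+3->D
  (3,7):dx=-6,dy=+13->D; (3,8):dx=-1,dy=-1->C; (4,5):dx=-6,dy=+3->D; (4,6):dx=-1,dy=-4->C
  (4,7):dx=-4,dy=+6->D; (4,8):dx=+1,dy=-8->D; (5,6):dx=+5,dy=-7->D; (5,7):dx=+2,dy=+3->C
  (5,8):dx=+7,dy=-11->D; (6,7):dx=-3,dy=+10->D; (6,8):dx=+2,dy=-4->D; (7,8):dx=+5,dy=-14->D
Step 2: C = 7, D = 21, total pairs = 28.
Step 3: tau = (C - D)/(n(n-1)/2) = (7 - 21)/28 = -0.500000.
Step 4: Exact two-sided p-value (enumerate n! = 40320 permutations of y under H0): p = 0.108681.
Step 5: alpha = 0.1. fail to reject H0.

tau_b = -0.5000 (C=7, D=21), p = 0.108681, fail to reject H0.


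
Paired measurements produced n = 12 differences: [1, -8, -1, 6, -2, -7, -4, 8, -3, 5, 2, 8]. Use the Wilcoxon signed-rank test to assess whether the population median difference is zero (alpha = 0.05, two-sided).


Step 1: Drop any zero differences (none here) and take |d_i|.
|d| = [1, 8, 1, 6, 2, 7, 4, 8, 3, 5, 2, 8]
Step 2: Midrank |d_i| (ties get averaged ranks).
ranks: |1|->1.5, |8|->11, |1|->1.5, |6|->8, |2|->3.5, |7|->9, |4|->6, |8|->11, |3|->5, |5|->7, |2|->3.5, |8|->11
Step 3: Attach original signs; sum ranks with positive sign and with negative sign.
W+ = 1.5 + 8 + 11 + 7 + 3.5 + 11 = 42
W- = 11 + 1.5 + 3.5 + 9 + 6 + 5 = 36
(Check: W+ + W- = 78 should equal n(n+1)/2 = 78.)
Step 4: Test statistic W = min(W+, W-) = 36.
Step 5: Ties in |d|, so use the tie-corrected normal approximation.
        E[W] = n(n+1)/4 = 12*13/4 = 39.
        Tie groups: |d|=1 (t=2), |d|=2 (t=2), |d|=8 (t=3); sum(t^3 - t) = 36.
        Var[W] = n(n+1)(2n+1)/24 - sum(t^3-t)/48 = 3900/24 - 36/48 = 161.75.
        z = (W - E[W]) / sqrt(Var[W]) = (36 - 39) / 12.7181 = -0.2359.
        Two-sided p = 2*Phi(z) = 0.813522.
Step 6: alpha = 0.05. fail to reject H0.

W+ = 42, W- = 36, W = min = 36, p = 0.813522, fail to reject H0.


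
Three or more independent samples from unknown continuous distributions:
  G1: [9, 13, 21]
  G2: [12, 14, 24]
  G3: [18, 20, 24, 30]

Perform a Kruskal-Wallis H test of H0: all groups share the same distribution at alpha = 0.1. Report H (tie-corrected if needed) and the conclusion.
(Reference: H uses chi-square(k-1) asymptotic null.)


Step 1: Combine all N = 10 observations and assign midranks.
sorted (value, group, rank): (9,G1,1), (12,G2,2), (13,G1,3), (14,G2,4), (18,G3,5), (20,G3,6), (21,G1,7), (24,G2,8.5), (24,G3,8.5), (30,G3,10)
Step 2: Sum ranks within each group.
R_1 = 11 (n_1 = 3)
R_2 = 14.5 (n_2 = 3)
R_3 = 29.5 (n_3 = 4)
Step 3: H = 12/(N(N+1)) * sum(R_i^2/n_i) - 3(N+1)
     = 12/(10*11) * (11^2/3 + 14.5^2/3 + 29.5^2/4) - 3*11
     = 0.109091 * 327.979 - 33
     = 2.779545.
Step 4: Ties present; correction factor C = 1 - 6/(10^3 - 10) = 0.993939. Corrected H = 2.779545 / 0.993939 = 2.796494.
Step 5: Under H0, H ~ chi^2(2); p-value = 0.247030.
Step 6: alpha = 0.1. fail to reject H0.

H = 2.7965, df = 2, p = 0.247030, fail to reject H0.


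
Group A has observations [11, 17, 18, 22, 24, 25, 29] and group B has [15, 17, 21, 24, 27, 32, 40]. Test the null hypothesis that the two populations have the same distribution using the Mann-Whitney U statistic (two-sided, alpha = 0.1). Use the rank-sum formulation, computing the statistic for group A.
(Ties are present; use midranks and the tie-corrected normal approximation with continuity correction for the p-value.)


Step 1: Combine and sort all 14 observations; assign midranks.
sorted (value, group): (11,X), (15,Y), (17,X), (17,Y), (18,X), (21,Y), (22,X), (24,X), (24,Y), (25,X), (27,Y), (29,X), (32,Y), (40,Y)
ranks: 11->1, 15->2, 17->3.5, 17->3.5, 18->5, 21->6, 22->7, 24->8.5, 24->8.5, 25->10, 27->11, 29->12, 32->13, 40->14
Step 2: Rank sum for X: R1 = 1 + 3.5 + 5 + 7 + 8.5 + 10 + 12 = 47.
Step 3: U_X = R1 - n1(n1+1)/2 = 47 - 7*8/2 = 47 - 28 = 19.
       U_Y = n1*n2 - U_X = 49 - 19 = 30.
Step 4: Ties are present, so use the tie-corrected normal approximation (with continuity correction) for the p-value.
Step 5: p-value = 0.521987; compare to alpha = 0.1. fail to reject H0.

U_X = 19, p = 0.521987, fail to reject H0 at alpha = 0.1.


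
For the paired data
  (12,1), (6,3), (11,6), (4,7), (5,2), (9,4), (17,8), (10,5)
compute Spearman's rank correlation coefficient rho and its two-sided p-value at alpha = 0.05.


Step 1: Rank x and y separately (midranks; no ties here).
rank(x): 12->7, 6->3, 11->6, 4->1, 5->2, 9->4, 17->8, 10->5
rank(y): 1->1, 3->3, 6->6, 7->7, 2->2, 4->4, 8->8, 5->5
Step 2: d_i = R_x(i) - R_y(i); compute d_i^2.
  (7-1)^2=36, (3-3)^2=0, (6-6)^2=0, (1-7)^2=36, (2-2)^2=0, (4-4)^2=0, (8-8)^2=0, (5-5)^2=0
sum(d^2) = 72.
Step 3: rho = 1 - 6*72 / (8*(8^2 - 1)) = 1 - 432/504 = 0.142857.
Step 4: Under H0, t = rho * sqrt((n-2)/(1-rho^2)) = 0.3536 ~ t(6).
Step 5: Two-sided p-value from the t-distribution with 6 df = 0.735765.
Step 6: alpha = 0.05. fail to reject H0.

rho = 0.1429, p = 0.735765, fail to reject H0 at alpha = 0.05.


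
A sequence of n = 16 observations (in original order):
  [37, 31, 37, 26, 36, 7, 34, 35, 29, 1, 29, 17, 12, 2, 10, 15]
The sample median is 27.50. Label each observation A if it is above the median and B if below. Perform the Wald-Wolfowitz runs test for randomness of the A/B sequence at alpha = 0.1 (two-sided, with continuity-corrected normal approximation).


Step 1: Compute median = 27.50; label A = above, B = below.
Labels in order: AAABABAAABABBBBB  (n_A = 8, n_B = 8)
Step 2: Count runs R = 8.
Step 3: Under H0 (random ordering), E[R] = 2*n_A*n_B/(n_A+n_B) + 1 = 2*8*8/16 + 1 = 9.0000.
        Var[R] = 2*n_A*n_B*(2*n_A*n_B - n_A - n_B) / ((n_A+n_B)^2 * (n_A+n_B-1)) = 14336/3840 = 3.7333.
        SD[R] = 1.9322.
Step 4: Continuity-corrected z = (R + 0.5 - E[R]) / SD[R] = (8 + 0.5 - 9.0000) / 1.9322 = -0.2588.
Step 5: Two-sided p-value via normal approximation = 2*(1 - Phi(|z|)) = 0.795809.
Step 6: alpha = 0.1. fail to reject H0.

R = 8, z = -0.2588, p = 0.795809, fail to reject H0.


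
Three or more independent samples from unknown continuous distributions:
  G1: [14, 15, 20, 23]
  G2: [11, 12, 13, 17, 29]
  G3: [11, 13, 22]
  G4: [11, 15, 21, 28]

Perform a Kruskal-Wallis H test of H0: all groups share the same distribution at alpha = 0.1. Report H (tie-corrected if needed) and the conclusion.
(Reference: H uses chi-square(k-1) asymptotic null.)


Step 1: Combine all N = 16 observations and assign midranks.
sorted (value, group, rank): (11,G2,2), (11,G3,2), (11,G4,2), (12,G2,4), (13,G2,5.5), (13,G3,5.5), (14,G1,7), (15,G1,8.5), (15,G4,8.5), (17,G2,10), (20,G1,11), (21,G4,12), (22,G3,13), (23,G1,14), (28,G4,15), (29,G2,16)
Step 2: Sum ranks within each group.
R_1 = 40.5 (n_1 = 4)
R_2 = 37.5 (n_2 = 5)
R_3 = 20.5 (n_3 = 3)
R_4 = 37.5 (n_4 = 4)
Step 3: H = 12/(N(N+1)) * sum(R_i^2/n_i) - 3(N+1)
     = 12/(16*17) * (40.5^2/4 + 37.5^2/5 + 20.5^2/3 + 37.5^2/4) - 3*17
     = 0.044118 * 1182.96 - 51
     = 1.189338.
Step 4: Ties present; correction factor C = 1 - 36/(16^3 - 16) = 0.991176. Corrected H = 1.189338 / 0.991176 = 1.199926.
Step 5: Under H0, H ~ chi^2(3); p-value = 0.753022.
Step 6: alpha = 0.1. fail to reject H0.

H = 1.1999, df = 3, p = 0.753022, fail to reject H0.


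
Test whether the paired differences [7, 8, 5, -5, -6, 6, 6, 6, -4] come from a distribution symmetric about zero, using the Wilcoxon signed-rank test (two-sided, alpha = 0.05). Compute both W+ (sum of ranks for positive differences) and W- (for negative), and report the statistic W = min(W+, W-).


Step 1: Drop any zero differences (none here) and take |d_i|.
|d| = [7, 8, 5, 5, 6, 6, 6, 6, 4]
Step 2: Midrank |d_i| (ties get averaged ranks).
ranks: |7|->8, |8|->9, |5|->2.5, |5|->2.5, |6|->5.5, |6|->5.5, |6|->5.5, |6|->5.5, |4|->1
Step 3: Attach original signs; sum ranks with positive sign and with negative sign.
W+ = 8 + 9 + 2.5 + 5.5 + 5.5 + 5.5 = 36
W- = 2.5 + 5.5 + 1 = 9
(Check: W+ + W- = 45 should equal n(n+1)/2 = 45.)
Step 4: Test statistic W = min(W+, W-) = 9.
Step 5: Ties in |d|, so use the tie-corrected normal approximation.
        E[W] = n(n+1)/4 = 9*10/4 = 22.5.
        Tie groups: |d|=5 (t=2), |d|=6 (t=4); sum(t^3 - t) = 66.
        Var[W] = n(n+1)(2n+1)/24 - sum(t^3-t)/48 = 1710/24 - 66/48 = 69.875.
        z = (W - E[W]) / sqrt(Var[W]) = (9 - 22.5) / 8.3591 = -1.6150.
        Two-sided p = 2*Phi(z) = 0.106310.
Step 6: alpha = 0.05. fail to reject H0.

W+ = 36, W- = 9, W = min = 9, p = 0.106310, fail to reject H0.


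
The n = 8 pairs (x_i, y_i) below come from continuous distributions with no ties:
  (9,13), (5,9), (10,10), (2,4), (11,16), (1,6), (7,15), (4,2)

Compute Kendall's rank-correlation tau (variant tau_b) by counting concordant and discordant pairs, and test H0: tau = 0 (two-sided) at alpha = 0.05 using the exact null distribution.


Step 1: Enumerate the 28 unordered pairs (i,j) with i<j and classify each by sign(x_j-x_i) * sign(y_j-y_i).
  (1,2):dx=-4,dy=-4->C; (1,3):dx=+1,dy=-3->D; (1,4):dx=-7,dy=-9->C; (1,5):dx=+2,dy=+3->C
  (1,6):dx=-8,dy=-7->C; (1,7):dx=-2,dy=+2->D; (1,8):dx=-5,dy=-11->C; (2,3):dx=+5,dy=+1->C
  (2,4):dx=-3,dy=-5->C; (2,5):dx=+6,dy=+7->C; (2,6):dx=-4,dy=-3->C; (2,7):dx=+2,dy=+6->C
  (2,8):dx=-1,dy=-7->C; (3,4):dx=-8,dy=-6->C; (3,5):dx=+1,dy=+6->C; (3,6):dx=-9,dy=-4->C
  (3,7):dx=-3,dy=+5->D; (3,8):dx=-6,dy=-8->C; (4,5):dx=+9,dy=+12->C; (4,6):dx=-1,dy=+2->D
  (4,7):dx=+5,dy=+11->C; (4,8):dx=+2,dy=-2->D; (5,6):dx=-10,dy=-10->C; (5,7):dx=-4,dy=-1->C
  (5,8):dx=-7,dy=-14->C; (6,7):dx=+6,dy=+9->C; (6,8):dx=+3,dy=-4->D; (7,8):dx=-3,dy=-13->C
Step 2: C = 22, D = 6, total pairs = 28.
Step 3: tau = (C - D)/(n(n-1)/2) = (22 - 6)/28 = 0.571429.
Step 4: Exact two-sided p-value (enumerate n! = 40320 permutations of y under H0): p = 0.061012.
Step 5: alpha = 0.05. fail to reject H0.

tau_b = 0.5714 (C=22, D=6), p = 0.061012, fail to reject H0.


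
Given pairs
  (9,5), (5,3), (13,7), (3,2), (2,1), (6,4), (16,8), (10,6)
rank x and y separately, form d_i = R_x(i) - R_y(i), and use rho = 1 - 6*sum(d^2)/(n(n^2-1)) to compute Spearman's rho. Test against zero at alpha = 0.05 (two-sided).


Step 1: Rank x and y separately (midranks; no ties here).
rank(x): 9->5, 5->3, 13->7, 3->2, 2->1, 6->4, 16->8, 10->6
rank(y): 5->5, 3->3, 7->7, 2->2, 1->1, 4->4, 8->8, 6->6
Step 2: d_i = R_x(i) - R_y(i); compute d_i^2.
  (5-5)^2=0, (3-3)^2=0, (7-7)^2=0, (2-2)^2=0, (1-1)^2=0, (4-4)^2=0, (8-8)^2=0, (6-6)^2=0
sum(d^2) = 0.
Step 3: rho = 1 - 6*0 / (8*(8^2 - 1)) = 1 - 0/504 = 1.000000.
Step 5: Two-sided p-value from the t-distribution with 6 df = 0.000000.
Step 6: alpha = 0.05. reject H0.

rho = 1.0000, p = 0.000000, reject H0 at alpha = 0.05.


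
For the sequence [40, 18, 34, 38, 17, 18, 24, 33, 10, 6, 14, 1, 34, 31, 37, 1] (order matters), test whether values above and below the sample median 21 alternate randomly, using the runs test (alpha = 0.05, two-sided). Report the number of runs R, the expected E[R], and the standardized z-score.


Step 1: Compute median = 21; label A = above, B = below.
Labels in order: ABAABBAABBBBAAAB  (n_A = 8, n_B = 8)
Step 2: Count runs R = 8.
Step 3: Under H0 (random ordering), E[R] = 2*n_A*n_B/(n_A+n_B) + 1 = 2*8*8/16 + 1 = 9.0000.
        Var[R] = 2*n_A*n_B*(2*n_A*n_B - n_A - n_B) / ((n_A+n_B)^2 * (n_A+n_B-1)) = 14336/3840 = 3.7333.
        SD[R] = 1.9322.
Step 4: Continuity-corrected z = (R + 0.5 - E[R]) / SD[R] = (8 + 0.5 - 9.0000) / 1.9322 = -0.2588.
Step 5: Two-sided p-value via normal approximation = 2*(1 - Phi(|z|)) = 0.795809.
Step 6: alpha = 0.05. fail to reject H0.

R = 8, z = -0.2588, p = 0.795809, fail to reject H0.


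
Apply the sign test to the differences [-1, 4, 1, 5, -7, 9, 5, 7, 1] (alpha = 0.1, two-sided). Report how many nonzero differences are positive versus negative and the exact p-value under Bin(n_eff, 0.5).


Step 1: Discard zero differences. Original n = 9; n_eff = number of nonzero differences = 9.
Nonzero differences (with sign): -1, +4, +1, +5, -7, +9, +5, +7, +1
Step 2: Count signs: positive = 7, negative = 2.
Step 3: Under H0: P(positive) = 0.5, so the number of positives S ~ Bin(9, 0.5).
Step 4: Two-sided exact p-value = sum of Bin(9,0.5) probabilities at or below the observed probability = 0.179688.
Step 5: alpha = 0.1. fail to reject H0.

n_eff = 9, pos = 7, neg = 2, p = 0.179688, fail to reject H0.


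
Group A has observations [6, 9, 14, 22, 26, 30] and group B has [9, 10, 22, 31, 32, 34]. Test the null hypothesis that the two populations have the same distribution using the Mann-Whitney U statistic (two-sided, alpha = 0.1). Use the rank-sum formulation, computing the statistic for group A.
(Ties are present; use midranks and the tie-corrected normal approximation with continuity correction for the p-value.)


Step 1: Combine and sort all 12 observations; assign midranks.
sorted (value, group): (6,X), (9,X), (9,Y), (10,Y), (14,X), (22,X), (22,Y), (26,X), (30,X), (31,Y), (32,Y), (34,Y)
ranks: 6->1, 9->2.5, 9->2.5, 10->4, 14->5, 22->6.5, 22->6.5, 26->8, 30->9, 31->10, 32->11, 34->12
Step 2: Rank sum for X: R1 = 1 + 2.5 + 5 + 6.5 + 8 + 9 = 32.
Step 3: U_X = R1 - n1(n1+1)/2 = 32 - 6*7/2 = 32 - 21 = 11.
       U_Y = n1*n2 - U_X = 36 - 11 = 25.
Step 4: Ties are present, so use the tie-corrected normal approximation (with continuity correction) for the p-value.
Step 5: p-value = 0.296258; compare to alpha = 0.1. fail to reject H0.

U_X = 11, p = 0.296258, fail to reject H0 at alpha = 0.1.


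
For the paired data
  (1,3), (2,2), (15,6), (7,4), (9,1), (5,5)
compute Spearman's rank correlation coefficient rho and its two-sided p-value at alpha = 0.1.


Step 1: Rank x and y separately (midranks; no ties here).
rank(x): 1->1, 2->2, 15->6, 7->4, 9->5, 5->3
rank(y): 3->3, 2->2, 6->6, 4->4, 1->1, 5->5
Step 2: d_i = R_x(i) - R_y(i); compute d_i^2.
  (1-3)^2=4, (2-2)^2=0, (6-6)^2=0, (4-4)^2=0, (5-1)^2=16, (3-5)^2=4
sum(d^2) = 24.
Step 3: rho = 1 - 6*24 / (6*(6^2 - 1)) = 1 - 144/210 = 0.314286.
Step 4: Under H0, t = rho * sqrt((n-2)/(1-rho^2)) = 0.6621 ~ t(4).
Step 5: Two-sided p-value from the t-distribution with 4 df = 0.544093.
Step 6: alpha = 0.1. fail to reject H0.

rho = 0.3143, p = 0.544093, fail to reject H0 at alpha = 0.1.


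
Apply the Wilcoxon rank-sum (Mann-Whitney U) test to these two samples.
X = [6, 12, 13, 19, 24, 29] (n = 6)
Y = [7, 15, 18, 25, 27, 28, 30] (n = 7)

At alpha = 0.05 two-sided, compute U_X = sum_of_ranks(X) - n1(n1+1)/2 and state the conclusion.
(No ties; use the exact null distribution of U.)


Step 1: Combine and sort all 13 observations; assign midranks.
sorted (value, group): (6,X), (7,Y), (12,X), (13,X), (15,Y), (18,Y), (19,X), (24,X), (25,Y), (27,Y), (28,Y), (29,X), (30,Y)
ranks: 6->1, 7->2, 12->3, 13->4, 15->5, 18->6, 19->7, 24->8, 25->9, 27->10, 28->11, 29->12, 30->13
Step 2: Rank sum for X: R1 = 1 + 3 + 4 + 7 + 8 + 12 = 35.
Step 3: U_X = R1 - n1(n1+1)/2 = 35 - 6*7/2 = 35 - 21 = 14.
       U_Y = n1*n2 - U_X = 42 - 14 = 28.
Step 4: No ties, so the exact null distribution of U (based on enumerating the C(13,6) = 1716 equally likely rank assignments) gives the two-sided p-value.
Step 5: p-value = 0.365967; compare to alpha = 0.05. fail to reject H0.

U_X = 14, p = 0.365967, fail to reject H0 at alpha = 0.05.


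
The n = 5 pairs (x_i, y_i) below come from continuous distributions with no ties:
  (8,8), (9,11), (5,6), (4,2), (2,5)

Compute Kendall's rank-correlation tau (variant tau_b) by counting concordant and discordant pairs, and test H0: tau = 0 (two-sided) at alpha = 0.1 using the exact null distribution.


Step 1: Enumerate the 10 unordered pairs (i,j) with i<j and classify each by sign(x_j-x_i) * sign(y_j-y_i).
  (1,2):dx=+1,dy=+3->C; (1,3):dx=-3,dy=-2->C; (1,4):dx=-4,dy=-6->C; (1,5):dx=-6,dy=-3->C
  (2,3):dx=-4,dy=-5->C; (2,4):dx=-5,dy=-9->C; (2,5):dx=-7,dy=-6->C; (3,4):dx=-1,dy=-4->C
  (3,5):dx=-3,dy=-1->C; (4,5):dx=-2,dy=+3->D
Step 2: C = 9, D = 1, total pairs = 10.
Step 3: tau = (C - D)/(n(n-1)/2) = (9 - 1)/10 = 0.800000.
Step 4: Exact two-sided p-value (enumerate n! = 120 permutations of y under H0): p = 0.083333.
Step 5: alpha = 0.1. reject H0.

tau_b = 0.8000 (C=9, D=1), p = 0.083333, reject H0.


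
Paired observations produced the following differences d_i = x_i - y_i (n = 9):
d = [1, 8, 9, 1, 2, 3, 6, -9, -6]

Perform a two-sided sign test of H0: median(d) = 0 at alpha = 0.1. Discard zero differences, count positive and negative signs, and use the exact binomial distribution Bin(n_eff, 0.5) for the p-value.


Step 1: Discard zero differences. Original n = 9; n_eff = number of nonzero differences = 9.
Nonzero differences (with sign): +1, +8, +9, +1, +2, +3, +6, -9, -6
Step 2: Count signs: positive = 7, negative = 2.
Step 3: Under H0: P(positive) = 0.5, so the number of positives S ~ Bin(9, 0.5).
Step 4: Two-sided exact p-value = sum of Bin(9,0.5) probabilities at or below the observed probability = 0.179688.
Step 5: alpha = 0.1. fail to reject H0.

n_eff = 9, pos = 7, neg = 2, p = 0.179688, fail to reject H0.


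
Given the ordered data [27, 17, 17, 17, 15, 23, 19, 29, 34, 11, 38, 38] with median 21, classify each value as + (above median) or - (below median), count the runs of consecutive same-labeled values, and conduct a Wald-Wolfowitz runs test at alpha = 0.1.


Step 1: Compute median = 21; label A = above, B = below.
Labels in order: ABBBBABAABAA  (n_A = 6, n_B = 6)
Step 2: Count runs R = 7.
Step 3: Under H0 (random ordering), E[R] = 2*n_A*n_B/(n_A+n_B) + 1 = 2*6*6/12 + 1 = 7.0000.
        Var[R] = 2*n_A*n_B*(2*n_A*n_B - n_A - n_B) / ((n_A+n_B)^2 * (n_A+n_B-1)) = 4320/1584 = 2.7273.
        SD[R] = 1.6514.
Step 4: R = E[R], so z = 0 with no continuity correction.
Step 5: Two-sided p-value via normal approximation = 2*(1 - Phi(|z|)) = 1.000000.
Step 6: alpha = 0.1. fail to reject H0.

R = 7, z = 0.0000, p = 1.000000, fail to reject H0.


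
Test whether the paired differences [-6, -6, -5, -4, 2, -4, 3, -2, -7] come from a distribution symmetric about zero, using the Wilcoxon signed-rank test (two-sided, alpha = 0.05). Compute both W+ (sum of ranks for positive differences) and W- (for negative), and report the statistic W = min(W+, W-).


Step 1: Drop any zero differences (none here) and take |d_i|.
|d| = [6, 6, 5, 4, 2, 4, 3, 2, 7]
Step 2: Midrank |d_i| (ties get averaged ranks).
ranks: |6|->7.5, |6|->7.5, |5|->6, |4|->4.5, |2|->1.5, |4|->4.5, |3|->3, |2|->1.5, |7|->9
Step 3: Attach original signs; sum ranks with positive sign and with negative sign.
W+ = 1.5 + 3 = 4.5
W- = 7.5 + 7.5 + 6 + 4.5 + 4.5 + 1.5 + 9 = 40.5
(Check: W+ + W- = 45 should equal n(n+1)/2 = 45.)
Step 4: Test statistic W = min(W+, W-) = 4.5.
Step 5: Ties in |d|, so use the tie-corrected normal approximation.
        E[W] = n(n+1)/4 = 9*10/4 = 22.5.
        Tie groups: |d|=2 (t=2), |d|=4 (t=2), |d|=6 (t=2); sum(t^3 - t) = 18.
        Var[W] = n(n+1)(2n+1)/24 - sum(t^3-t)/48 = 1710/24 - 18/48 = 70.875.
        z = (W - E[W]) / sqrt(Var[W]) = (4.5 - 22.5) / 8.4187 = -2.1381.
        Two-sided p = 2*Phi(z) = 0.032509.
Step 6: alpha = 0.05. reject H0.

W+ = 4.5, W- = 40.5, W = min = 4.5, p = 0.032509, reject H0.


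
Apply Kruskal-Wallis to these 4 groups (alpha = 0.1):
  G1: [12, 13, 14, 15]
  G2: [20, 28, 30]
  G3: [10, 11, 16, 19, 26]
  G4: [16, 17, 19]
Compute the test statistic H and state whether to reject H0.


Step 1: Combine all N = 15 observations and assign midranks.
sorted (value, group, rank): (10,G3,1), (11,G3,2), (12,G1,3), (13,G1,4), (14,G1,5), (15,G1,6), (16,G3,7.5), (16,G4,7.5), (17,G4,9), (19,G3,10.5), (19,G4,10.5), (20,G2,12), (26,G3,13), (28,G2,14), (30,G2,15)
Step 2: Sum ranks within each group.
R_1 = 18 (n_1 = 4)
R_2 = 41 (n_2 = 3)
R_3 = 34 (n_3 = 5)
R_4 = 27 (n_4 = 3)
Step 3: H = 12/(N(N+1)) * sum(R_i^2/n_i) - 3(N+1)
     = 12/(15*16) * (18^2/4 + 41^2/3 + 34^2/5 + 27^2/3) - 3*16
     = 0.050000 * 1115.53 - 48
     = 7.776667.
Step 4: Ties present; correction factor C = 1 - 12/(15^3 - 15) = 0.996429. Corrected H = 7.776667 / 0.996429 = 7.804540.
Step 5: Under H0, H ~ chi^2(3); p-value = 0.050229.
Step 6: alpha = 0.1. reject H0.

H = 7.8045, df = 3, p = 0.050229, reject H0.


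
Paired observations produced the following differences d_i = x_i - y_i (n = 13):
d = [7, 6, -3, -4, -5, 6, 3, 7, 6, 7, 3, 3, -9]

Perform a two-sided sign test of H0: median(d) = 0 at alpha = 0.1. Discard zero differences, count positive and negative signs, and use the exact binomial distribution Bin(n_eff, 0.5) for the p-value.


Step 1: Discard zero differences. Original n = 13; n_eff = number of nonzero differences = 13.
Nonzero differences (with sign): +7, +6, -3, -4, -5, +6, +3, +7, +6, +7, +3, +3, -9
Step 2: Count signs: positive = 9, negative = 4.
Step 3: Under H0: P(positive) = 0.5, so the number of positives S ~ Bin(13, 0.5).
Step 4: Two-sided exact p-value = sum of Bin(13,0.5) probabilities at or below the observed probability = 0.266846.
Step 5: alpha = 0.1. fail to reject H0.

n_eff = 13, pos = 9, neg = 4, p = 0.266846, fail to reject H0.


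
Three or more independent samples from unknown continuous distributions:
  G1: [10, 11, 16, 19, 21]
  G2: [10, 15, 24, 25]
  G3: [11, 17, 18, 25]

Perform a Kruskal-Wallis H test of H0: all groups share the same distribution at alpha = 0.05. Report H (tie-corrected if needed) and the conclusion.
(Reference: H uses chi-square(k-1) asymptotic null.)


Step 1: Combine all N = 13 observations and assign midranks.
sorted (value, group, rank): (10,G1,1.5), (10,G2,1.5), (11,G1,3.5), (11,G3,3.5), (15,G2,5), (16,G1,6), (17,G3,7), (18,G3,8), (19,G1,9), (21,G1,10), (24,G2,11), (25,G2,12.5), (25,G3,12.5)
Step 2: Sum ranks within each group.
R_1 = 30 (n_1 = 5)
R_2 = 30 (n_2 = 4)
R_3 = 31 (n_3 = 4)
Step 3: H = 12/(N(N+1)) * sum(R_i^2/n_i) - 3(N+1)
     = 12/(13*14) * (30^2/5 + 30^2/4 + 31^2/4) - 3*14
     = 0.065934 * 645.25 - 42
     = 0.543956.
Step 4: Ties present; correction factor C = 1 - 18/(13^3 - 13) = 0.991758. Corrected H = 0.543956 / 0.991758 = 0.548476.
Step 5: Under H0, H ~ chi^2(2); p-value = 0.760151.
Step 6: alpha = 0.05. fail to reject H0.

H = 0.5485, df = 2, p = 0.760151, fail to reject H0.
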